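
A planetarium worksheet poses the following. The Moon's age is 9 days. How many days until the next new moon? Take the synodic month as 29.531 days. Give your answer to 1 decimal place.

One full lunation from the last new moon is 29.531 d; remaining = 29.531 − 9 = 20.531 d.

20.5 days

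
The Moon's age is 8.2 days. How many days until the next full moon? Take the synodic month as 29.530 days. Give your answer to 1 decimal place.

Full moon occurs at elongation 180°, i.e. at age 29.530 × 180/360 = 14.765 d.
That is 14.765 − 8.2 = 6.565 days ahead.

6.6 days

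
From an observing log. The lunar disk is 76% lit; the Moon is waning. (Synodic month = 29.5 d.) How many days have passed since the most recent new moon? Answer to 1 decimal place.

cos θ = 1 − 2f = -0.520, giving a principal value of 121.3°.
Since the Moon is past full (waning), take the reflex angle: θ = 360° − 121.3° = 238.7°.
Age = 29.5 × 238.7°/360° ≈ 19.56 days.

19.6 days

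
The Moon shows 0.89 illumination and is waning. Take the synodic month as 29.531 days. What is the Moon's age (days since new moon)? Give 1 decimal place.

Invert f = (1 − cos θ)/2 to get cos θ = 1 − 2(0.89) = -0.780, hence θ₀ = arccos -0.780 = 141.3°.
Waning ⇒ past full, so θ = 360° − 141.3° = 218.7°.
At 360°/29.531 d per day, 218.7° corresponds to 17.94 days.

17.9 days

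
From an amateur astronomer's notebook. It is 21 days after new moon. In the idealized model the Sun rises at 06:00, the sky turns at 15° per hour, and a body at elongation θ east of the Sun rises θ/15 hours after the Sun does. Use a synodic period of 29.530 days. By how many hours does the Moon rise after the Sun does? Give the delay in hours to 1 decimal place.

17.1 h

Phase angle: θ = 360°·(21 d)/(29.530 d) = 256.0°.
Delay after the Sun = 256.0° / (15°/h) ≈ 17.07 h.
So the Moon rises 17.07 h after the Sun.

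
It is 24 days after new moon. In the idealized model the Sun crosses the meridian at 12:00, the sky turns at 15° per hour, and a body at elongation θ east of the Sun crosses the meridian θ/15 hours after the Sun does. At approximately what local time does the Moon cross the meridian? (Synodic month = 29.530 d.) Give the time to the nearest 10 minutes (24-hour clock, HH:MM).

Phase angle: θ = 360°·(24 d)/(29.530 d) = 292.6°.
At 15° of sky rotation per hour, 292.6° corresponds to a 19.51 h lag.
12:00 + 19.506 h ≈ 07:30 → 07:30 to the nearest ten minutes.

07:30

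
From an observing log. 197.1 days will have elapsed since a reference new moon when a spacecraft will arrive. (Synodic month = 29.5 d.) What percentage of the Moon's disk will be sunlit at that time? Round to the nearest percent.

197.1 d spans 6 complete synodic months (6 × 29.5 = 177.00 d) plus 20.10 d.
Phase angle: θ = 360°·(20.10 d)/(29.5 d) = 245.3°.
Illuminated fraction = (1 − cos 245.3°)/2 = (1 − (-0.418))/2 ≈ 0.709, so 71%.

71%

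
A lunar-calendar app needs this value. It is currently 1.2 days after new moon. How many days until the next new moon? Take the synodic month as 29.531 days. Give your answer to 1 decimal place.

28.3 days

One full lunation from the last new moon is 29.531 d; remaining = 29.531 − 1.2 = 28.331 d.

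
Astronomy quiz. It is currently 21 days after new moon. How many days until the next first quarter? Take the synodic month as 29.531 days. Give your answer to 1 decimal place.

First quarter occurs at elongation 90°, i.e. at age 29.531 × 90/360 = 7.383 d.
This lunation's first quarter (7.383 d) has passed, so add one period: 36.914 − 21 = 15.914 days.

15.9 days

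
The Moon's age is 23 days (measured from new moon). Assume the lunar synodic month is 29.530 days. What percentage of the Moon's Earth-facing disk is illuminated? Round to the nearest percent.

41%

The Moon has covered 23/29.530 of its cycle, so θ ≈ 360° × 23/29.530 = 280.4°.
Illuminated fraction = (1 − cos 280.4°)/2 = (1 − 0.180)/2 ≈ 0.410, so 41%.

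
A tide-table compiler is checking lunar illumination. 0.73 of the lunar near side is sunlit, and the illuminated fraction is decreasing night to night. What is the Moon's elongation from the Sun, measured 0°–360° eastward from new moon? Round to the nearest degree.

Invert f = (1 − cos θ)/2 to get cos θ = 1 − 2(0.73) = -0.460, hence θ₀ = arccos -0.460 = 117.4°.
A waning Moon lies in 180°–360°, so θ = 360° − 117.4° = 242.6°.

243°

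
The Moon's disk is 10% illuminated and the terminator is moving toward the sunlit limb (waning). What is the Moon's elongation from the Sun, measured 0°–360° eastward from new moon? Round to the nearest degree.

323°

Invert f = (1 − cos θ)/2 to get cos θ = 1 − 2(0.10) = 0.800, hence θ₀ = arccos 0.800 = 36.9°.
Waning ⇒ past full, so θ = 360° − 36.9° = 323.1°.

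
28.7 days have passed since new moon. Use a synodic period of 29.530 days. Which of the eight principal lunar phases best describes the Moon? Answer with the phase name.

θ ≈ 360° × 28.7/29.530 = 350°, which falls in the new moon sector.

new moon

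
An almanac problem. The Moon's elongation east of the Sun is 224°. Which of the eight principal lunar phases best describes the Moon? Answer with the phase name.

The waning gibbous sector spans roughly 202°–248°; 224° falls inside it.

waning gibbous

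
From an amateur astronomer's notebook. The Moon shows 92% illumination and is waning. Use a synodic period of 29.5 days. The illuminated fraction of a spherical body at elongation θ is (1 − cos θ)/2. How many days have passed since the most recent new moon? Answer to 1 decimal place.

Invert f = (1 − cos θ)/2 to get cos θ = 1 − 2(0.92) = -0.840, hence θ₀ = arccos -0.840 = 147.1°.
Since the Moon is past full (waning), take the reflex angle: θ = 360° − 147.1° = 212.9°.
Age = 29.5 × 212.9°/360° ≈ 17.44 days.

17.4 days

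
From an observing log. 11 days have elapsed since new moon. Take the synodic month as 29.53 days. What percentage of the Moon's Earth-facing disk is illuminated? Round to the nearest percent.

The Moon has covered 11/29.53 of its cycle, so θ ≈ 360° × 11/29.53 = 134.1°.
With cos θ = (-0.696), the lit fraction is (1 − (-0.696))/2 ≈ 0.848, so 85%.

85%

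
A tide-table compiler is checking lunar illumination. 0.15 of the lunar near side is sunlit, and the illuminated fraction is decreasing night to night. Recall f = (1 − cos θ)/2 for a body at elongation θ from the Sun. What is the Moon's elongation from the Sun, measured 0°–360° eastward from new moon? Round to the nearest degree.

From f = (1 − cos θ)/2: cos θ = 1 − 2×0.15 = 0.700; arccos → 45.6°.
Since the Moon is past full (waning), take the reflex angle: θ = 360° − 45.6° = 314.4°.

314°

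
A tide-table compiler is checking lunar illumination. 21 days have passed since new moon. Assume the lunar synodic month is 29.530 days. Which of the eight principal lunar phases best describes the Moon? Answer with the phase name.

last quarter

At 21/29.530 of the cycle, θ ≈ 256° — the last quarter range.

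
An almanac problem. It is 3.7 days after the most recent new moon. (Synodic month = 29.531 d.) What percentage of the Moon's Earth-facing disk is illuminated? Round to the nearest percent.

15%

The Moon has covered 3.7/29.531 of its cycle, so θ ≈ 360° × 3.7/29.531 = 45.1°.
With cos θ = 0.706, the lit fraction is (1 − 0.706)/2 ≈ 0.147, so 15%.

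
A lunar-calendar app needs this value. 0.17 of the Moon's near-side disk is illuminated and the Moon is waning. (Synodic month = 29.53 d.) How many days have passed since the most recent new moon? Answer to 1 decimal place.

From f = (1 − cos θ)/2: cos θ = 1 − 2×0.17 = 0.660; arccos → 48.7°.
Since the Moon is past full (waning), take the reflex angle: θ = 360° − 48.7° = 311.3°.
At 360°/29.53 d per day, 311.3° corresponds to 25.54 days.

25.5 days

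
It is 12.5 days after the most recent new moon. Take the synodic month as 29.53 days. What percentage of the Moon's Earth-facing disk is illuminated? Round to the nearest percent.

The Moon has covered 12.5/29.53 of its cycle, so θ ≈ 360° × 12.5/29.53 = 152.4°.
With cos θ = (-0.886), the lit fraction is (1 − (-0.886))/2 ≈ 0.943, so 94%.

94%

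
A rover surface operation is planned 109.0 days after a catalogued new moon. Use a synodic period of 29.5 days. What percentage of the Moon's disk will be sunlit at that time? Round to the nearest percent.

67%

109.0 d spans 3 complete synodic months (3 × 29.5 = 88.50 d) plus 20.50 d.
Elongation θ = 360° × 20.50/29.5 ≈ 250.2°.
cos 250.2° = (-0.339), so f = (1 − (-0.339))/2 = 0.670, so 67%.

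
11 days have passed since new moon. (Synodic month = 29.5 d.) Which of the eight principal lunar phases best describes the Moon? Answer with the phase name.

waxing gibbous

At 11/29.5 of the cycle, θ ≈ 134° — the waxing gibbous range.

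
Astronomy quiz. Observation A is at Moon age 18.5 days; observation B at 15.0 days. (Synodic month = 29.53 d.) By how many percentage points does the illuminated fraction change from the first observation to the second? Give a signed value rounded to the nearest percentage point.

θ₁ = 360° × 18.5/29.53 = 225.5°, f₁ = (1 − cos θ₁)/2 = 0.850.
θ₂ = 360° × 15.0/29.53 = 182.9°, f₂ = (1 − cos θ₂)/2 = 0.999.
Change = f₂ − f₁ = +0.149 → +15 percentage points.

+15 percentage points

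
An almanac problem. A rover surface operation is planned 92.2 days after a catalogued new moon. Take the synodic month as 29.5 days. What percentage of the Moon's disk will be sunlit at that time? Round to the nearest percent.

15%

92.2/29.5 = 3.125 lunations, so 3 complete cycles and 3.70 d into the next.
Elongation θ = 360° × 3.70/29.5 ≈ 45.2°.
Illuminated fraction = (1 − cos 45.2°)/2 = (1 − 0.705)/2 ≈ 0.147, so 15%.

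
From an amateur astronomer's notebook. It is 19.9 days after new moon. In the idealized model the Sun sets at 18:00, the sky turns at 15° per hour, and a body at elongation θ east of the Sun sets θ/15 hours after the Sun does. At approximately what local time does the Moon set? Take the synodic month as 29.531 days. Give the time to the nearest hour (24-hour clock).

The Moon has covered 19.9/29.531 of its cycle, so θ ≈ 360° × 19.9/29.531 = 242.6°.
Delay after the Sun = 242.6° / (15°/h) ≈ 16.17 h.
18:00 + 16.17 h ≈ 10:10 → 10:00 to the nearest hour.

10:00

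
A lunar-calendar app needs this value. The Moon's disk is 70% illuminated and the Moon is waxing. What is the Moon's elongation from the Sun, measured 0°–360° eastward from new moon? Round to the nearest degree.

114°

cos θ = 1 − 2f = -0.400, giving a principal value of 113.6°.
Before full moon the principal value applies: θ = 113.6°.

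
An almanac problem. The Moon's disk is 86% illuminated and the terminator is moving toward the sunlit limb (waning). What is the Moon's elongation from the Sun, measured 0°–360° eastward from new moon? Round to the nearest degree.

Invert f = (1 − cos θ)/2 to get cos θ = 1 − 2(0.86) = -0.720, hence θ₀ = arccos -0.720 = 136.1°.
Since the Moon is past full (waning), take the reflex angle: θ = 360° − 136.1° = 223.9°.

224°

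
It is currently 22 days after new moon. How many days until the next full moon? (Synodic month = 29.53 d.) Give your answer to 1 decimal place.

Full moon occurs at elongation 180°, i.e. at age 29.53 × 180/360 = 14.765 d.
Already past this cycle's full moon; the next is at 14.765 + 29.53 = 44.295 d, so 44.295 − 22 = 22.295 days.

22.3 days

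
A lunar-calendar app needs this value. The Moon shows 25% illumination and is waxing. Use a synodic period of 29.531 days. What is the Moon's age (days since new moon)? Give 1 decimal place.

4.9 days

cos θ = 1 − 2f = 0.500, giving a principal value of 60.0°.
Before full moon the principal value applies: θ = 60.0°.
Age = 29.531 × 60.0°/360° ≈ 4.92 days.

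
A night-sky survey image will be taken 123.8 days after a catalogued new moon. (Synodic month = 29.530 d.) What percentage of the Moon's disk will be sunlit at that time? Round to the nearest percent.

32%

123.8 d spans 4 complete synodic months (4 × 29.530 = 118.12 d) plus 5.68 d.
Elongation θ = 360° × 5.68/29.530 ≈ 69.2°.
Illuminated fraction = (1 − cos 69.2°)/2 = (1 − 0.354)/2 ≈ 0.323, so 32%.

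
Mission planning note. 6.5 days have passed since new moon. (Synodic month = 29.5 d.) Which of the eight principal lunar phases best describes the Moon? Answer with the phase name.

first quarter

At 6.5/29.5 of the cycle, θ ≈ 79° — the first quarter range.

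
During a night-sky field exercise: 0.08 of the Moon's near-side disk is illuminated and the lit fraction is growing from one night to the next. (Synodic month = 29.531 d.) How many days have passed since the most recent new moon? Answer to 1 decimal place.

From f = (1 − cos θ)/2: cos θ = 1 − 2×0.08 = 0.840; arccos → 32.9°.
The Moon is waxing (0°–180°), so θ = 32.9° directly.
That fraction of the synodic month is 32.9/360 × 29.531 d ≈ 2.70 d.

2.7 days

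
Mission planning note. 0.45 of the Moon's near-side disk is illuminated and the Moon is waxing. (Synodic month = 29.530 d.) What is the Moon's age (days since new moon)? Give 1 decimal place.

6.9 days

From f = (1 − cos θ)/2: cos θ = 1 − 2×0.45 = 0.100; arccos → 84.3°.
Waxing ⇒ before full, so θ = 84.3°.
Age = 29.530 × 84.3°/360° ≈ 6.91 days.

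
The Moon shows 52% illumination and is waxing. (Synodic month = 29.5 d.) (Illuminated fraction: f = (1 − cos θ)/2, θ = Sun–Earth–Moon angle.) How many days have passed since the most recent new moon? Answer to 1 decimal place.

From f = (1 − cos θ)/2: cos θ = 1 − 2×0.52 = -0.040; arccos → 92.3°.
The Moon is waxing (0°–180°), so θ = 92.3° directly.
Age = 29.5 × 92.3°/360° ≈ 7.56 days.

7.6 days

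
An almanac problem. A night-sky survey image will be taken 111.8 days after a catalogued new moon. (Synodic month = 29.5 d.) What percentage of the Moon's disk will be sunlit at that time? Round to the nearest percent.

38%

111.8/29.5 = 3.790 lunations, so 3 complete cycles and 23.30 d into the next.
Elongation θ = 360° × 23.30/29.5 ≈ 284.3°.
cos 284.3° = 0.248, so f = (1 − 0.248)/2 = 0.376, so 38%.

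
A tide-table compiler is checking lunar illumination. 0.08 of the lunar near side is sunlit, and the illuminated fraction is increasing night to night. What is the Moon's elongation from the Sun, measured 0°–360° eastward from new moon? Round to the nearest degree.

33°

Invert f = (1 − cos θ)/2 to get cos θ = 1 − 2(0.08) = 0.840, hence θ₀ = arccos 0.840 = 32.9°.
Waxing ⇒ before full, so θ = 32.9°.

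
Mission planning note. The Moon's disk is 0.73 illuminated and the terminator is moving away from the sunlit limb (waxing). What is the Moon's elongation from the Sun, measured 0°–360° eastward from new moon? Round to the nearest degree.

117°

From f = (1 − cos θ)/2: cos θ = 1 − 2×0.73 = -0.460; arccos → 117.4°.
The Moon is waxing (0°–180°), so θ = 117.4° directly.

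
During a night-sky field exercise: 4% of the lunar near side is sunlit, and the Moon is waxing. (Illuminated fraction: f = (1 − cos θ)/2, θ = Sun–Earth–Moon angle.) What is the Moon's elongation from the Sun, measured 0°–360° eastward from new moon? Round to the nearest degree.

23°

cos θ = 1 − 2f = 0.920, giving a principal value of 23.1°.
The Moon is waxing (0°–180°), so θ = 23.1° directly.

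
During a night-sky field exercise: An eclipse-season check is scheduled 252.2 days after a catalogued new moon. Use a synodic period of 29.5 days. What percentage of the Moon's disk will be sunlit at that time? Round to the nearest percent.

98%

252.2 d spans 8 complete synodic months (8 × 29.5 = 236.00 d) plus 16.20 d.
Elongation θ = 360° × 16.20/29.5 ≈ 197.7°.
cos 197.7° = (-0.953), so f = (1 − (-0.953))/2 = 0.976, so 98%.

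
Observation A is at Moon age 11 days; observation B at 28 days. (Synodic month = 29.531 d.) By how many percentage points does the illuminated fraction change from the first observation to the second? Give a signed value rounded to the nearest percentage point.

-82 pp

θ₁ = 360° × 11/29.531 = 134.1°, f₁ = (1 − cos θ₁)/2 = 0.848.
θ₂ = 360° × 28/29.531 = 341.3°, f₂ = (1 − cos θ₂)/2 = 0.026.
Change = f₂ − f₁ = -0.822 → -82 percentage points.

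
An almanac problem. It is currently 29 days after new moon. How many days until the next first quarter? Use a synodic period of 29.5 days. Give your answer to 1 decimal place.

7.9 days

First quarter is 0.25 of the way through the cycle: age 0.25 × 29.5 = 7.375 d.
This lunation's first quarter (7.375 d) has passed, so add one period: 36.875 − 29 = 7.875 days.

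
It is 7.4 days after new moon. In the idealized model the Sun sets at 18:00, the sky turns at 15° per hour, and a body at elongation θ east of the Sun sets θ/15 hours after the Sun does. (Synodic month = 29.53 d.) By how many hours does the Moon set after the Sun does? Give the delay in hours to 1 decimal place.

Elongation θ = 360° × 7.4/29.53 ≈ 90.2°.
Delay after the Sun = 90.2° / (15°/h) ≈ 6.01 h.
So the Moon sets 6.01 h after the Sun.

6.0 h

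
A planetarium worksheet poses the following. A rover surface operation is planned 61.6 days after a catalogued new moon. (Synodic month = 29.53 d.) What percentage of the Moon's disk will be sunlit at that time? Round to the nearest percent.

7%

Reduce mod P: 61.6 − 2×29.53 = 2.54 d into the current lunation.
Phase angle: θ = 360°·(2.54 d)/(29.53 d) = 31.0°.
cos 31.0° = 0.857, so f = (1 − 0.857)/2 = 0.071, so 7%.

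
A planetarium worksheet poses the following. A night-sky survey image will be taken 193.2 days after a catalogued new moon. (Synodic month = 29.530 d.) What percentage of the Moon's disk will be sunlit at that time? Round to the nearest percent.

193.2/29.530 = 6.542 lunations, so 6 complete cycles and 16.02 d into the next.
Phase angle: θ = 360°·(16.02 d)/(29.530 d) = 195.3°.
With cos θ = (-0.965), the lit fraction is (1 − (-0.965))/2 ≈ 0.982, so 98%.

98%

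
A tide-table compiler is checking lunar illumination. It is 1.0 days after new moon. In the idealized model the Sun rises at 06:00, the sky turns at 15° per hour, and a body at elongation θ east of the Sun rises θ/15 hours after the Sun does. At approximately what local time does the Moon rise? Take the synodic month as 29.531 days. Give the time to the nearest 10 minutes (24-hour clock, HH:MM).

06:50

Elongation θ = 360° × 1.0/29.531 ≈ 12.2°.
The Moon trails the Sun by θ/15 = 12.2/15 ≈ 0.81 hours.
06:00 + 0.813 h ≈ 06:49 → 06:50 to the nearest ten minutes.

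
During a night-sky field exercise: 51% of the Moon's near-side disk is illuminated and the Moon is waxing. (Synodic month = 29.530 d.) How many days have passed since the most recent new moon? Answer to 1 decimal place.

From f = (1 − cos θ)/2: cos θ = 1 − 2×0.51 = -0.020; arccos → 91.1°.
Waxing ⇒ before full, so θ = 91.1°.
At 360°/29.530 d per day, 91.1° corresponds to 7.48 days.

7.5 days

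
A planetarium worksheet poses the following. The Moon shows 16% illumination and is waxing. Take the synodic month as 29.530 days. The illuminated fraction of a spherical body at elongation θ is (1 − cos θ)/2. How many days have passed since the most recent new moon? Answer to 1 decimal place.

Invert f = (1 − cos θ)/2 to get cos θ = 1 − 2(0.16) = 0.680, hence θ₀ = arccos 0.680 = 47.2°.
Waxing ⇒ before full, so θ = 47.2°.
At 360°/29.530 d per day, 47.2° corresponds to 3.87 days.

3.9 days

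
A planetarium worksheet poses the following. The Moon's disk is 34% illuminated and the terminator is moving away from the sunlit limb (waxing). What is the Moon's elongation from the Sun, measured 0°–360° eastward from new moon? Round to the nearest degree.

cos θ = 1 − 2f = 0.320, giving a principal value of 71.3°.
Waxing ⇒ before full, so θ = 71.3°.

71°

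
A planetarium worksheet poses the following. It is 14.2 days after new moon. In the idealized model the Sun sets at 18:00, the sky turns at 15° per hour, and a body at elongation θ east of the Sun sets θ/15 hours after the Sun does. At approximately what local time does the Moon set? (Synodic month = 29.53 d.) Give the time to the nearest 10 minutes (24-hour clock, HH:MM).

Phase angle: θ = 360°·(14.2 d)/(29.53 d) = 173.1°.
At 15° of sky rotation per hour, 173.1° corresponds to a 11.54 h lag.
18:00 + 11.541 h ≈ 05:32 → 05:30 to the nearest ten minutes.

05:30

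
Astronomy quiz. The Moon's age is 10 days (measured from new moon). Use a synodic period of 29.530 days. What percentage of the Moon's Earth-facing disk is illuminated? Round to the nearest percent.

Phase angle: θ = 360°·(10 d)/(29.530 d) = 121.9°.
With cos θ = (-0.529), the lit fraction is (1 − (-0.529))/2 ≈ 0.764, so 76%.

76%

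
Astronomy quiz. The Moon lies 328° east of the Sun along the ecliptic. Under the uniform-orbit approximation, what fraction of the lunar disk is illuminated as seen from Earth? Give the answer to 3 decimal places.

0.076

f = (1 − cos 328°)/2 = (1 − 0.848)/2 ≈ 0.076.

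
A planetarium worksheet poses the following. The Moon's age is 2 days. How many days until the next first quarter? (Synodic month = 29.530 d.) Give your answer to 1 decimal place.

5.4 days

First quarter occurs at elongation 90°, i.e. at age 29.530 × 90/360 = 7.383 d.
So 5.383 days remain (7.383 − 2).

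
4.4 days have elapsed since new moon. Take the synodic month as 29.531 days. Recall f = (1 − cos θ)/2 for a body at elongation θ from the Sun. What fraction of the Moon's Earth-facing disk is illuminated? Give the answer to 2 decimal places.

0.20

The Moon has covered 4.4/29.531 of its cycle, so θ ≈ 360° × 4.4/29.531 = 53.6°.
Illuminated fraction = (1 − cos 53.6°)/2 = (1 − 0.593)/2 ≈ 0.204.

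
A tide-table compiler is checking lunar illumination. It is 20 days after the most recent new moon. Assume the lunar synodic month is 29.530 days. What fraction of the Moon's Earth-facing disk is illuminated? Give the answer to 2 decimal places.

Elongation θ = 360° × 20/29.530 ≈ 243.8°.
cos 243.8° = (-0.441), so f = (1 − (-0.441))/2 = 0.721.

0.72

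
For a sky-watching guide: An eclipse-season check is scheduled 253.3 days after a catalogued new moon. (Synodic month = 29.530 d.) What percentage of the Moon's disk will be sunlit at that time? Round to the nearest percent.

253.3/29.530 = 8.578 lunations, so 8 complete cycles and 17.06 d into the next.
The Moon has covered 17.06/29.530 of its cycle, so θ ≈ 360° × 17.06/29.530 = 208.0°.
Illuminated fraction = (1 − cos 208.0°)/2 = (1 − (-0.883))/2 ≈ 0.942, so 94%.

94%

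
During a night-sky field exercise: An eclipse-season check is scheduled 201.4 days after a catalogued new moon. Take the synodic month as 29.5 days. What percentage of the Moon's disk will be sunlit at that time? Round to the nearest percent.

Reduce mod P: 201.4 − 6×29.5 = 24.40 d into the current lunation.
The Moon has covered 24.40/29.5 of its cycle, so θ ≈ 360° × 24.40/29.5 = 297.8°.
cos 297.8° = 0.466, so f = (1 − 0.466)/2 = 0.267, so 27%.

27%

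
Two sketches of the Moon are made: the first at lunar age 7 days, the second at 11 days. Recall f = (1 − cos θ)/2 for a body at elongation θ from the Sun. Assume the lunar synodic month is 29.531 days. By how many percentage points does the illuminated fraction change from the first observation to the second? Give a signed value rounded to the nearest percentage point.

+39 percentage points

θ₁ = 360° × 7/29.531 = 85.3°, f₁ = (1 − cos θ₁)/2 = 0.459.
θ₂ = 360° × 11/29.531 = 134.1°, f₂ = (1 − cos θ₂)/2 = 0.848.
Change = f₂ − f₁ = +0.389 → +39 percentage points.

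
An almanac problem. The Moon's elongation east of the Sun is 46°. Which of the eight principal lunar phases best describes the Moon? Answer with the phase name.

46° lies in the waxing crescent sector of the 8-phase cycle.

waxing crescent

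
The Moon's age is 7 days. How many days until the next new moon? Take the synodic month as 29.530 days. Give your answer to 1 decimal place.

22.5 days

The next new moon completes the synodic month: 29.530 − 7 = 22.530 days.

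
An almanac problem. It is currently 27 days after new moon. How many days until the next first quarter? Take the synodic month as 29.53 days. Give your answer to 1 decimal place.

First quarter is 0.25 of the way through the cycle: age 0.25 × 29.53 = 7.383 d.
Already past this cycle's first quarter; the next is at 7.383 + 29.53 = 36.913 d, so 36.913 − 27 = 9.913 days.

9.9 days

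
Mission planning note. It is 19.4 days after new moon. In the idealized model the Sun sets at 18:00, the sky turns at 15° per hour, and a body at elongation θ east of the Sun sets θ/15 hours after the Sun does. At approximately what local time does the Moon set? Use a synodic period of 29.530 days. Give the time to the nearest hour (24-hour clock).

10:00

The Moon has covered 19.4/29.530 of its cycle, so θ ≈ 360° × 19.4/29.530 = 236.5°.
At 15° of sky rotation per hour, 236.5° corresponds to a 15.77 h lag.
18:00 + 15.77 h ≈ 09:46 → 10:00 to the nearest hour.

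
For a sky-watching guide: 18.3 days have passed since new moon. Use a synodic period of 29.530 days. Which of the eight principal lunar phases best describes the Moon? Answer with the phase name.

waning gibbous

θ ≈ 360° × 18.3/29.530 = 223°, which falls in the waning gibbous sector.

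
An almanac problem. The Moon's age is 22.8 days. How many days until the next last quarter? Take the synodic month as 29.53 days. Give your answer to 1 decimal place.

Last quarter is 0.75 of the way through the cycle: age 0.75 × 29.53 = 22.148 d.
Already past this cycle's last quarter; the next is at 22.148 + 29.53 = 51.678 d, so 51.678 − 22.8 = 28.878 days.

28.9 days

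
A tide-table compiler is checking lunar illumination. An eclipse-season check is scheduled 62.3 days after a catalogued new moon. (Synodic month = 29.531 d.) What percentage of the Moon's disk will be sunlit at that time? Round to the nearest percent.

62.3/29.531 = 2.110 lunations, so 2 complete cycles and 3.24 d into the next.
The Moon has covered 3.24/29.531 of its cycle, so θ ≈ 360° × 3.24/29.531 = 39.5°.
cos 39.5° = 0.772, so f = (1 − 0.772)/2 = 0.114, so 11%.

11%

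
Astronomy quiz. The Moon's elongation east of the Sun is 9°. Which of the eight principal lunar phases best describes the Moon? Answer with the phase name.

new moon

9° lies in the new moon sector of the 8-phase cycle.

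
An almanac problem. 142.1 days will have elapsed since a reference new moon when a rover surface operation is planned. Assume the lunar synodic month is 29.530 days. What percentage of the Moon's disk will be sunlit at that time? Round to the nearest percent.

142.1 d spans 4 complete synodic months (4 × 29.530 = 118.12 d) plus 23.98 d.
The Moon has covered 23.98/29.530 of its cycle, so θ ≈ 360° × 23.98/29.530 = 292.3°.
Illuminated fraction = (1 − cos 292.3°)/2 = (1 − 0.380)/2 ≈ 0.310, so 31%.

31%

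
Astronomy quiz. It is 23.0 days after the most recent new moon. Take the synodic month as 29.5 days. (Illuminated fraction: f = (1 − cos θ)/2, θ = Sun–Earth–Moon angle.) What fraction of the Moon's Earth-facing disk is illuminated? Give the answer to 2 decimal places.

0.41

Elongation θ = 360° × 23.0/29.5 ≈ 280.7°.
Illuminated fraction = (1 − cos 280.7°)/2 = (1 − 0.185)/2 ≈ 0.407.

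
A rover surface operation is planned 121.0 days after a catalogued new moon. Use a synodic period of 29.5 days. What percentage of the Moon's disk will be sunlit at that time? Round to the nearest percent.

10%

121.0 d spans 4 complete synodic months (4 × 29.5 = 118.00 d) plus 3.00 d.
The Moon has covered 3.00/29.5 of its cycle, so θ ≈ 360° × 3.00/29.5 = 36.6°.
With cos θ = 0.803, the lit fraction is (1 − 0.803)/2 ≈ 0.099, so 10%.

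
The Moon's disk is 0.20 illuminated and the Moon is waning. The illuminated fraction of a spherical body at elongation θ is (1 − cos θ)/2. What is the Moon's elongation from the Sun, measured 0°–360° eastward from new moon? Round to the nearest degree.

From f = (1 − cos θ)/2: cos θ = 1 − 2×0.20 = 0.600; arccos → 53.1°.
Since the Moon is past full (waning), take the reflex angle: θ = 360° − 53.1° = 306.9°.

307°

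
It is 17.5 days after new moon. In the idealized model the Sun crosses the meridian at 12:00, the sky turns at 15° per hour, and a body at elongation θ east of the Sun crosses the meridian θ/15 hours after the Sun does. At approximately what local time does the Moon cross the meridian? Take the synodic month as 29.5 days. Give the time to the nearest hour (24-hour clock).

02:00

The Moon has covered 17.5/29.5 of its cycle, so θ ≈ 360° × 17.5/29.5 = 213.6°.
The Moon trails the Sun by θ/15 = 213.6/15 ≈ 14.24 hours.
12:00 + 14.24 h ≈ 02:14 → 02:00 to the nearest hour.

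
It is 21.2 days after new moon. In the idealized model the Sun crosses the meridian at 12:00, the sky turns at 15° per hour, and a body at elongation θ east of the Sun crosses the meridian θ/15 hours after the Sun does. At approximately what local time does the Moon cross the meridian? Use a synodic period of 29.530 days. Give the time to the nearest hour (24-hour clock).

The Moon has covered 21.2/29.530 of its cycle, so θ ≈ 360° × 21.2/29.530 = 258.4°.
Delay after the Sun = 258.4° / (15°/h) ≈ 17.23 h.
12:00 + 17.23 h ≈ 05:14 → 05:00 to the nearest hour.

05:00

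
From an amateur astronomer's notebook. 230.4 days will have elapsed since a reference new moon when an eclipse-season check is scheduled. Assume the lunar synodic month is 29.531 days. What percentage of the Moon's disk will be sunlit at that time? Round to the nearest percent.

34%

230.4 d spans 7 complete synodic months (7 × 29.531 = 206.72 d) plus 23.68 d.
Elongation θ = 360° × 23.68/29.531 ≈ 288.7°.
With cos θ = 0.321, the lit fraction is (1 − 0.321)/2 ≈ 0.340, so 34%.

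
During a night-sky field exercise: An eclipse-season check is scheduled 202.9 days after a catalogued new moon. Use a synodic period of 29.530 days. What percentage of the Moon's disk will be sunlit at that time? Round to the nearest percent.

16%

202.9/29.530 = 6.871 lunations, so 6 complete cycles and 25.72 d into the next.
The Moon has covered 25.72/29.530 of its cycle, so θ ≈ 360° × 25.72/29.530 = 313.6°.
Illuminated fraction = (1 − cos 313.6°)/2 = (1 − 0.689)/2 ≈ 0.155, so 16%.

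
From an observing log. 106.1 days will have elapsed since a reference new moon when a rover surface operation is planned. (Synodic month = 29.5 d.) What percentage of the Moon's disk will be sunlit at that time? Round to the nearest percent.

91%

106.1 d spans 3 complete synodic months (3 × 29.5 = 88.50 d) plus 17.60 d.
The Moon has covered 17.60/29.5 of its cycle, so θ ≈ 360° × 17.60/29.5 = 214.8°.
With cos θ = (-0.821), the lit fraction is (1 − (-0.821))/2 ≈ 0.911, so 91%.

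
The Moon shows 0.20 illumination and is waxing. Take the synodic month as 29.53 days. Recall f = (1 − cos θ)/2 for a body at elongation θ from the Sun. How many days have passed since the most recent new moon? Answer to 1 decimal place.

4.4 days

cos θ = 1 − 2f = 0.600, giving a principal value of 53.1°.
Waxing ⇒ before full, so θ = 53.1°.
At 360°/29.53 d per day, 53.1° corresponds to 4.36 days.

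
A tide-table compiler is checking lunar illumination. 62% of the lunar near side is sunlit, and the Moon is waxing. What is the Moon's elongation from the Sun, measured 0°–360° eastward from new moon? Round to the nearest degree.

cos θ = 1 − 2f = -0.240, giving a principal value of 103.9°.
Before full moon the principal value applies: θ = 103.9°.

104°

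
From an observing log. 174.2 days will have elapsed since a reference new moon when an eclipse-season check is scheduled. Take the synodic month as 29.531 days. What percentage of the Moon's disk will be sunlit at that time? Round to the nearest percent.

Reduce mod P: 174.2 − 5×29.531 = 26.54 d into the current lunation.
Elongation θ = 360° × 26.54/29.531 ≈ 323.6°.
Illuminated fraction = (1 − cos 323.6°)/2 = (1 − 0.805)/2 ≈ 0.098, so 10%.

10%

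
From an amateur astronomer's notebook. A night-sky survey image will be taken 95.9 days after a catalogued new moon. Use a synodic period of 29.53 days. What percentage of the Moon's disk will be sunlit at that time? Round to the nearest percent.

49%

Reduce mod P: 95.9 − 3×29.53 = 7.31 d into the current lunation.
Elongation θ = 360° × 7.31/29.53 ≈ 89.1°.
cos 89.1° = 0.015, so f = (1 − 0.015)/2 = 0.492, so 49%.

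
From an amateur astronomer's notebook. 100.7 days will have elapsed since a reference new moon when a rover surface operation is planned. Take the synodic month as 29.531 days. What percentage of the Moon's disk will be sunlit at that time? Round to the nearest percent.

92%

100.7 d spans 3 complete synodic months (3 × 29.531 = 88.59 d) plus 12.11 d.
The Moon has covered 12.11/29.531 of its cycle, so θ ≈ 360° × 12.11/29.531 = 147.6°.
Illuminated fraction = (1 − cos 147.6°)/2 = (1 − (-0.844))/2 ≈ 0.922, so 92%.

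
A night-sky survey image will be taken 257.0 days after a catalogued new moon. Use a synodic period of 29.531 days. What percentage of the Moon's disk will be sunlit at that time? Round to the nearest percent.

Reduce mod P: 257.0 − 8×29.531 = 20.75 d into the current lunation.
Phase angle: θ = 360°·(20.75 d)/(29.531 d) = 253.0°.
cos 253.0° = (-0.293), so f = (1 − (-0.293))/2 = 0.646, so 65%.

65%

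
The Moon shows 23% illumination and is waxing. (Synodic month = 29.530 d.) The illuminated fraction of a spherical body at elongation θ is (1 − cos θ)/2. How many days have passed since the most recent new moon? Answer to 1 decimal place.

4.7 days

cos θ = 1 − 2f = 0.540, giving a principal value of 57.3°.
Waxing ⇒ before full, so θ = 57.3°.
At 360°/29.530 d per day, 57.3° corresponds to 4.70 days.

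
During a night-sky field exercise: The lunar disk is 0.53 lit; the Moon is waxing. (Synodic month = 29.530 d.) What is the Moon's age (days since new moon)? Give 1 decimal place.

7.7 days

Invert f = (1 − cos θ)/2 to get cos θ = 1 − 2(0.53) = -0.060, hence θ₀ = arccos -0.060 = 93.4°.
Before full moon the principal value applies: θ = 93.4°.
Age = 29.530 × 93.4°/360° ≈ 7.66 days.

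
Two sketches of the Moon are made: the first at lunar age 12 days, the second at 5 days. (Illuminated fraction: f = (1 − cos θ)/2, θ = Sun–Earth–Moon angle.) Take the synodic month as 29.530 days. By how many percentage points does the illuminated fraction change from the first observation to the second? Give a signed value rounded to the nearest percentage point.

-66 percentage points

First observation: θ = 360°·12/29.530 = 146.3°, so f = 0.916.
Second observation: θ = 61.0°, f = 0.257.
Δf = 0.257 − 0.916 = -0.659, i.e. -66 pp.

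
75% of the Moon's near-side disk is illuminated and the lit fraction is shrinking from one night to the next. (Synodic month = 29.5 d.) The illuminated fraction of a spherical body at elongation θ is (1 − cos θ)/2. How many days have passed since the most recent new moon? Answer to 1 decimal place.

19.7 days

From f = (1 − cos θ)/2: cos θ = 1 − 2×0.75 = -0.500; arccos → 120.0°.
Waning ⇒ past full, so θ = 360° − 120.0° = 240.0°.
At 360°/29.5 d per day, 240.0° corresponds to 19.67 days.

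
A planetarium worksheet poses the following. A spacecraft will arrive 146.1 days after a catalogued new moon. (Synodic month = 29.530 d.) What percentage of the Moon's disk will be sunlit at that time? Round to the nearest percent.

146.1/29.530 = 4.948 lunations, so 4 complete cycles and 27.98 d into the next.
The Moon has covered 27.98/29.530 of its cycle, so θ ≈ 360° × 27.98/29.530 = 341.1°.
cos 341.1° = 0.946, so f = (1 − 0.946)/2 = 0.027, so 3%.

3%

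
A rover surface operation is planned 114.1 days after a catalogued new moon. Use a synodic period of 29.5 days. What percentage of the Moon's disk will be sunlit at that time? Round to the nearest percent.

16%

Reduce mod P: 114.1 − 3×29.5 = 25.60 d into the current lunation.
The Moon has covered 25.60/29.5 of its cycle, so θ ≈ 360° × 25.60/29.5 = 312.4°.
Illuminated fraction = (1 − cos 312.4°)/2 = (1 − 0.674)/2 ≈ 0.163, so 16%.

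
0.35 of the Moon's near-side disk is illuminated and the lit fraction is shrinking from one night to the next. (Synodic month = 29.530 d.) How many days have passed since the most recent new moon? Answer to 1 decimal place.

23.6 days

cos θ = 1 − 2f = 0.300, giving a principal value of 72.5°.
A waning Moon lies in 180°–360°, so θ = 360° − 72.5° = 287.5°.
At 360°/29.530 d per day, 287.5° corresponds to 23.58 days.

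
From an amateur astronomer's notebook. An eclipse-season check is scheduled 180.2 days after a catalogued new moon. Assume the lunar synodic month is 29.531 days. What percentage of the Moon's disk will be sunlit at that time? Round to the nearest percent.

10%

Reduce mod P: 180.2 − 6×29.531 = 3.01 d into the current lunation.
Phase angle: θ = 360°·(3.01 d)/(29.531 d) = 36.7°.
With cos θ = 0.801, the lit fraction is (1 − 0.801)/2 ≈ 0.099, so 10%.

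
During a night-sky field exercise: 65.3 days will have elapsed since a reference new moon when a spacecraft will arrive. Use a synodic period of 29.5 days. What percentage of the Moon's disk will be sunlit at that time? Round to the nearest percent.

39%

65.3/29.5 = 2.214 lunations, so 2 complete cycles and 6.30 d into the next.
The Moon has covered 6.30/29.5 of its cycle, so θ ≈ 360° × 6.30/29.5 = 76.9°.
cos 76.9° = 0.227, so f = (1 − 0.227)/2 = 0.387, so 39%.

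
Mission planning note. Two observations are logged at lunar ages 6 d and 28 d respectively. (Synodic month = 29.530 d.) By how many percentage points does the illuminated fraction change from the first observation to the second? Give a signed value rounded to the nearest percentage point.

-33 percentage points

First observation: θ = 360°·6/29.530 = 73.1°, so f = 0.355.
Second observation: θ = 341.3°, f = 0.026.
Δf = 0.026 − 0.355 = -0.329, i.e. -33 pp.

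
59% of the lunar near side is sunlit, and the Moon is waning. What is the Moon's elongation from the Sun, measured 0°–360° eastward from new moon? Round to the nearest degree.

260°

From f = (1 − cos θ)/2: cos θ = 1 − 2×0.59 = -0.180; arccos → 100.4°.
Since the Moon is past full (waning), take the reflex angle: θ = 360° − 100.4° = 259.6°.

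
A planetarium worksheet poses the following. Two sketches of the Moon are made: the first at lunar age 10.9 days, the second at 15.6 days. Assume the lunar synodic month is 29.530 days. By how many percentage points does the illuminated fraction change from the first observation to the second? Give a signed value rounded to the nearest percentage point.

+15 pp

First observation: θ = 360°·10.9/29.530 = 132.9°, so f = 0.840.
Second observation: θ = 190.2°, f = 0.992.
Δf = 0.992 − 0.840 = +0.152, i.e. +15 pp.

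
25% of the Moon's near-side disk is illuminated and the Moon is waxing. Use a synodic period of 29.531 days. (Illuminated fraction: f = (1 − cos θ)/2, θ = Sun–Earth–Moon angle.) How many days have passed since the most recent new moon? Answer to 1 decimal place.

4.9 days

cos θ = 1 − 2f = 0.500, giving a principal value of 60.0°.
Before full moon the principal value applies: θ = 60.0°.
Age = 29.531 × 60.0°/360° ≈ 4.92 days.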